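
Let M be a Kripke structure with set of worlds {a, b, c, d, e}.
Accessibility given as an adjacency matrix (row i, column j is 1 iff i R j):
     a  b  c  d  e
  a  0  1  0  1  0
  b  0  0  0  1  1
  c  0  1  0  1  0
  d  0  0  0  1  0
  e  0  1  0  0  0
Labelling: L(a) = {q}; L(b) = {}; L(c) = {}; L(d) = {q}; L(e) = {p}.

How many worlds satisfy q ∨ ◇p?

Recall that ◇ψ holds at a world iff ψ holds at some accessible world.
Let φ = q ∨ ◇p. Evaluate φ at each world:
  a (successors {b, d}): φ is true.
  b (successors {d, e}): φ is true.
  c (successors {b, d}): φ is false.
  d (successors {d}): φ is true.
  e (successors {b}): φ is false.
For instance, at e:
  At e: q is false, ◇p is false, so q ∨ ◇p is false.
    At e: ◇p requires p at some successor in {b}.
      At b: p is false.
    So ◇p is false at e.
Satisfying worlds: {a, b, d}

3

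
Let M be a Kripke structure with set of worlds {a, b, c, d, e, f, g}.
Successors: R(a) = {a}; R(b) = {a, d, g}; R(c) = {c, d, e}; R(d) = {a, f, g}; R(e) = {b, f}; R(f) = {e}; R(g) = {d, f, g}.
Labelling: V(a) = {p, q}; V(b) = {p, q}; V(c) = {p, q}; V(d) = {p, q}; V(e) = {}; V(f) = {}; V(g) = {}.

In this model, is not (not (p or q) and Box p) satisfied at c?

Recall that Box ψ holds at a world iff ψ holds at every accessible world, and Dia ψ holds iff ψ holds at some accessible world.
At c: not (p or q) and Box p is false, so not (not (p or q) and Box p) is true.
  At c: not (p or q) is false, Box p is false, so not (p or q) and Box p is false.
    At c: Box p requires p at every successor {c, d, e}.
      p fails at e, so Box p is false at c.

Yes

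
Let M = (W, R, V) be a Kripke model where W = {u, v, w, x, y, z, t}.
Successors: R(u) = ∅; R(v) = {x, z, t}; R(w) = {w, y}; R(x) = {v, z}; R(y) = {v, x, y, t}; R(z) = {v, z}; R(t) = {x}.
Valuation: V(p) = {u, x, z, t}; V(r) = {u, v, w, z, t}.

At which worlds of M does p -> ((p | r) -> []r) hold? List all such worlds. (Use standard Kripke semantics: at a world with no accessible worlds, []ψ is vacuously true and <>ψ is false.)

Recall that []ψ holds at a world iff ψ holds at every accessible world, and <>ψ holds iff ψ holds at some accessible world.
Let φ = p -> ((p | r) -> []r). Evaluate φ at each world:
  u (successors ∅): φ is true.
  v (successors {x, z, t}): φ is true.
  w (successors {w, y}): φ is true.
  x (successors {v, z}): φ is true.
  y (successors {v, x, y, t}): φ is true.
  z (successors {v, z}): φ is true.
  t (successors {x}): φ is false.
For instance, at v:
  At v: p is false, (p | r) -> []r is false, so p -> ((p | r) -> []r) is true.
    At v: p | r is true, []r is false, so (p | r) -> []r is false.
      At v: []r requires r at every successor {x, z, t}.
        r fails at x, so []r is false at v.
Satisfying worlds: {u, v, w, x, y, z}

u, v, w, x, y, z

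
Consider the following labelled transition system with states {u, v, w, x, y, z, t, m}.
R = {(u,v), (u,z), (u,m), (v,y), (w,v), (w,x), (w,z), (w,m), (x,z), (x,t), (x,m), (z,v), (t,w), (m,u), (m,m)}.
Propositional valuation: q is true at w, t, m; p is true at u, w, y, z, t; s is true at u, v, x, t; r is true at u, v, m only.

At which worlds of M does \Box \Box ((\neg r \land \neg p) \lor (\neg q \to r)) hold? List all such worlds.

Let φ = \Box \Box ((\neg r \land \neg p) \lor (\neg q \to r)). Evaluate φ at each world:
  u (successors {v, z, m}): φ is false.
  v (successors {y}): φ is true.
  w (successors {v, x, z, m}): φ is false.
  x (successors {z, t, m}): φ is true.
  y (successors ∅): φ is true.
  z (successors {v}): φ is false.
  t (successors {w}): φ is false.
  m (successors {u, m}): φ is false.
For instance, at v:
  At v: \Box \Box ((\neg r \land \neg p) \lor (\neg q \to r)) requires \Box ((\neg r \land \neg p) \lor (\neg q \to r)) at every successor {y}.
      At y: no accessible worlds, so \Box ((\neg r \land \neg p) \lor (\neg q \to r)) holds vacuously.
  So \Box \Box ((\neg r \land \neg p) \lor (\neg q \to r)) is true at v.
Satisfying worlds: {v, x, y}

v, x, y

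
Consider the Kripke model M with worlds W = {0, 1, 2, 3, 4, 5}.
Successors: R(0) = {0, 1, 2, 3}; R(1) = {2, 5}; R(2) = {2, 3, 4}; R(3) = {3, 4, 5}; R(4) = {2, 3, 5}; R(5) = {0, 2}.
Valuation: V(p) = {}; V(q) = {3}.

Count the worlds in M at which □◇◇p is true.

Let φ = □◇◇p. Evaluate φ at each world:
  0 (successors {0, 1, 2, 3}): φ is false.
  1 (successors {2, 5}): φ is false.
  2 (successors {2, 3, 4}): φ is false.
  3 (successors {3, 4, 5}): φ is false.
  4 (successors {2, 3, 5}): φ is false.
  5 (successors {0, 2}): φ is false.
For instance, at 4:
  At 4: □◇◇p requires ◇◇p at every successor {2, 3, 5}.
    ◇◇p fails at 2, so □◇◇p is false at 4.
      At 2: ◇◇p requires ◇p at some successor in {2, 3, 4}.
        At 2: ◇p is false.
        At 3: ◇p is false.
        At 4: ◇p is false.
      So ◇◇p is false at 2.
Satisfying worlds: none.

0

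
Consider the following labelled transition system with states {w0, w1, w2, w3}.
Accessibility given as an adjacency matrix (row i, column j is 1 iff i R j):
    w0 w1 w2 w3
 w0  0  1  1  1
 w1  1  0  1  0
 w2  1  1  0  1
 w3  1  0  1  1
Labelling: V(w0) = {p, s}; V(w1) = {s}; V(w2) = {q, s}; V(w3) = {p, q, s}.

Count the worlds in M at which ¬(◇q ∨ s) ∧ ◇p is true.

0

Recall that ◇ψ holds at a world iff ψ holds at some accessible world.
Let φ = ¬(◇q ∨ s) ∧ ◇p. Evaluate φ at each world:
  w0 (successors {w1, w2, w3}): φ is false.
  w1 (successors {w0, w2}): φ is false.
  w2 (successors {w0, w1, w3}): φ is false.
  w3 (successors {w0, w2, w3}): φ is false.
For instance, at w3:
  At w3: ¬(◇q ∨ s) is false, ◇p is true, so ¬(◇q ∨ s) ∧ ◇p is false.
    At w3: ◇q ∨ s is true, so ¬(◇q ∨ s) is false.
      At w3: ◇q is true, s is true, so ◇q ∨ s is true.
    At w3: ◇p requires p at some successor in {w0, w2, w3}.
      p holds at w0, so ◇p is true at w3.
Satisfying worlds: none.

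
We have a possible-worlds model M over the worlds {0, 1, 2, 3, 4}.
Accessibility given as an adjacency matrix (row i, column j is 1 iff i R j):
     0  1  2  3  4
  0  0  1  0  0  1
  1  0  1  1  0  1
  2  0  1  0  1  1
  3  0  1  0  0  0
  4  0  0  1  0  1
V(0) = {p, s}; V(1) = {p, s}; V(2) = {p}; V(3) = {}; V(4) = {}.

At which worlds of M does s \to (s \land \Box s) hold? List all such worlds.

2, 3, 4

Let φ = s \to (s \land \Box s). Evaluate φ at each world:
  0 (successors {1, 4}): φ is false.
  1 (successors {1, 2, 4}): φ is false.
  2 (successors {1, 3, 4}): φ is true.
  3 (successors {1}): φ is true.
  4 (successors {2, 4}): φ is true.
For instance, at 0:
  At 0: s is true, s \land \Box s is false, so s \to (s \land \Box s) is false.
    At 0: s is true, \Box s is false, so s \land \Box s is false.
      At 0: \Box s requires s at every successor {1, 4}.
        s fails at 4, so \Box s is false at 0.
Satisfying worlds: {2, 3, 4}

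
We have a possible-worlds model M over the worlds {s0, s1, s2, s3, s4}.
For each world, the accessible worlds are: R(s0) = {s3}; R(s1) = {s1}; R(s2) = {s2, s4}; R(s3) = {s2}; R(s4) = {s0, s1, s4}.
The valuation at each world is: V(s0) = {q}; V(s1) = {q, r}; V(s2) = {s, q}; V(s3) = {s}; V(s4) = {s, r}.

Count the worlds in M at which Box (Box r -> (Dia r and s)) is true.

Let φ = Box (Box r -> (Dia r and s)). Evaluate φ at each world:
  s0 (successors {s3}): φ is true.
  s1 (successors {s1}): φ is false.
  s2 (successors {s2, s4}): φ is true.
  s3 (successors {s2}): φ is true.
  s4 (successors {s0, s1, s4}): φ is false.
For instance, at s1:
  At s1: Box (Box r -> (Dia r and s)) requires Box r -> (Dia r and s) at every successor {s1}.
    Box r -> (Dia r and s) fails at s1, so Box (Box r -> (Dia r and s)) is false at s1.
      At s1: Box r is true, Dia r and s is false, so Box r -> (Dia r and s) is false.
Satisfying worlds: {s0, s2, s3}

3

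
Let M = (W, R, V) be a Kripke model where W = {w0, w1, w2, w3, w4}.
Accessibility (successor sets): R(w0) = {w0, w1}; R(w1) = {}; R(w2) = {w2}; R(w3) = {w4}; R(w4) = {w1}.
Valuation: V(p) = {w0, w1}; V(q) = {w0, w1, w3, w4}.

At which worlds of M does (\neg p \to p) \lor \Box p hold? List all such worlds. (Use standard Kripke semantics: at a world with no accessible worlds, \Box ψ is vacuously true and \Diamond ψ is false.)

Let φ = (\neg p \to p) \lor \Box p. Evaluate φ at each world:
  w0 (successors {w0, w1}): φ is true.
  w1 (successors ∅): φ is true.
  w2 (successors {w2}): φ is false.
  w3 (successors {w4}): φ is false.
  w4 (successors {w1}): φ is true.
For instance, at w4:
  At w4: \neg p \to p is false, \Box p is true, so (\neg p \to p) \lor \Box p is true.
    At w4: \Box p requires p at every successor {w1}.
      At w1: p is true.
    So \Box p is true at w4.
Satisfying worlds: {w0, w1, w4}

w0, w1, w4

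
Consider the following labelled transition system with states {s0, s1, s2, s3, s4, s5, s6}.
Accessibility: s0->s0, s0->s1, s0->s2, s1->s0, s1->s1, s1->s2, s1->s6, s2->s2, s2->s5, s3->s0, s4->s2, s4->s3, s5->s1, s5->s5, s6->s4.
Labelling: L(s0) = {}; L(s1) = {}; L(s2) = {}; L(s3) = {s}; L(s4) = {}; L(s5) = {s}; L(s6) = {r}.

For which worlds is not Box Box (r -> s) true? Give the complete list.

Let φ = not Box Box (r -> s). Evaluate φ at each world:
  s0 (successors {s0, s1, s2}): φ is true.
  s1 (successors {s0, s1, s2, s6}): φ is true.
  s2 (successors {s2, s5}): φ is false.
  s3 (successors {s0}): φ is false.
  s4 (successors {s2, s3}): φ is false.
  s5 (successors {s1, s5}): φ is true.
  s6 (successors {s4}): φ is false.
For instance, at s4:
  At s4: Box Box (r -> s) is true, so not Box Box (r -> s) is false.
    At s4: Box Box (r -> s) requires Box (r -> s) at every successor {s2, s3}.
      At s2: Box (r -> s) is true.
      At s3: Box (r -> s) is true.
    So Box Box (r -> s) is true at s4.
Satisfying worlds: {s0, s1, s5}

s0, s1, s5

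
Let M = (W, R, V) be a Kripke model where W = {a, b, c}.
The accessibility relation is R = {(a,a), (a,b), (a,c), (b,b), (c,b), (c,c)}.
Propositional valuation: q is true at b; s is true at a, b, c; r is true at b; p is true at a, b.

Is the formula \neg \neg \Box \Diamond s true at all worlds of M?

Yes

Let φ = \neg \neg \Box \Diamond s. Evaluate φ at each world:
  a (successors {a, b, c}): φ is true.
  b (successors {b}): φ is true.
  c (successors {b, c}): φ is true.
For instance, at c:
  At c: \neg \Box \Diamond s is false, so \neg \neg \Box \Diamond s is true.
    At c: \Box \Diamond s is true, so \neg \Box \Diamond s is false.
      At c: \Box \Diamond s requires \Diamond s at every successor {b, c}.
        At b: \Diamond s is true.
        At c: \Diamond s is true.
      So \Box \Diamond s is true at c.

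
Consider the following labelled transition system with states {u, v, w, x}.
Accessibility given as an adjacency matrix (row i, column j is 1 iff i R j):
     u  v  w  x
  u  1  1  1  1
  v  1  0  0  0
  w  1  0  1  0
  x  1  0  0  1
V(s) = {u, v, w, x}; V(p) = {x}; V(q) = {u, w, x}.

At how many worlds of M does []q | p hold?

Let φ = []q | p. Evaluate φ at each world:
  u (successors {u, v, w, x}): φ is false.
  v (successors {u}): φ is true.
  w (successors {u, w}): φ is true.
  x (successors {u, x}): φ is true.
For instance, at u:
  At u: []q is false, p is false, so []q | p is false.
    At u: []q requires q at every successor {u, v, w, x}.
      q fails at v, so []q is false at u.
Satisfying worlds: {v, w, x}

3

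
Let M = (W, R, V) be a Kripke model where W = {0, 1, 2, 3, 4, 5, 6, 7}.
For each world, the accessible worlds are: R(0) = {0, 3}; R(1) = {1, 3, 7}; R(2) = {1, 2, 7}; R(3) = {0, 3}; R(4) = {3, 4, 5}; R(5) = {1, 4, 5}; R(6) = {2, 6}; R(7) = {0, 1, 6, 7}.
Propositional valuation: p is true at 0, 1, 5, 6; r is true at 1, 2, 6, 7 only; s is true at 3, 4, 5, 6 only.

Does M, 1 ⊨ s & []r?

No

At 1: s is false, []r is false, so s & []r is false.
  At 1: []r requires r at every successor {1, 3, 7}.
    r fails at 3, so []r is false at 1.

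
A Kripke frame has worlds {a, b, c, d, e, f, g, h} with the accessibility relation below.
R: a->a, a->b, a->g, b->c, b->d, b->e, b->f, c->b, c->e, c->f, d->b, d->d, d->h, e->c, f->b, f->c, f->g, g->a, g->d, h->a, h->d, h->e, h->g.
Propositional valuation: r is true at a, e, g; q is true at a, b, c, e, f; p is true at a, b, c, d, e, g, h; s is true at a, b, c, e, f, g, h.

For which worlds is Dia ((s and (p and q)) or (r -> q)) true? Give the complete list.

Recall that Dia ψ holds at a world iff ψ holds at some accessible world.
Let φ = Dia ((s and (p and q)) or (r -> q)). Evaluate φ at each world:
  a (successors {a, b, g}): φ is true.
  b (successors {c, d, e, f}): φ is true.
  c (successors {b, e, f}): φ is true.
  d (successors {b, d, h}): φ is true.
  e (successors {c}): φ is true.
  f (successors {b, c, g}): φ is true.
  g (successors {a, d}): φ is true.
  h (successors {a, d, e, g}): φ is true.
For instance, at d:
  At d: Dia ((s and (p and q)) or (r -> q)) requires (s and (p and q)) or (r -> q) at some successor in {b, d, h}.
    (s and (p and q)) or (r -> q) holds at b, so Dia ((s and (p and q)) or (r -> q)) is true at d.
Satisfying worlds: {a, b, c, d, e, f, g, h}

a, b, c, d, e, f, g, h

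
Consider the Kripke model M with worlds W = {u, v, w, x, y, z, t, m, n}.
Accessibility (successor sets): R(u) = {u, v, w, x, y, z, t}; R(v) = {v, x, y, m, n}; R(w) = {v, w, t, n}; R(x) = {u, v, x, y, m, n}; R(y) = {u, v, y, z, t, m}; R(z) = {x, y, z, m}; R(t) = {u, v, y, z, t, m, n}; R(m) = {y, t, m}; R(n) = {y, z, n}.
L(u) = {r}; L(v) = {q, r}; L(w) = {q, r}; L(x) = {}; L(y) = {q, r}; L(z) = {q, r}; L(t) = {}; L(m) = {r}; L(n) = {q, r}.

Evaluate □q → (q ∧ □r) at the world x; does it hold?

Yes

At x: □q is false, q ∧ □r is false, so □q → (q ∧ □r) is true.
  At x: □q requires q at every successor {u, v, x, y, m, n}.
    q fails at u, so □q is false at x.
  At x: q is false, □r is false, so q ∧ □r is false.
    At x: □r requires r at every successor {u, v, x, y, m, n}.
      r fails at x, so □r is false at x.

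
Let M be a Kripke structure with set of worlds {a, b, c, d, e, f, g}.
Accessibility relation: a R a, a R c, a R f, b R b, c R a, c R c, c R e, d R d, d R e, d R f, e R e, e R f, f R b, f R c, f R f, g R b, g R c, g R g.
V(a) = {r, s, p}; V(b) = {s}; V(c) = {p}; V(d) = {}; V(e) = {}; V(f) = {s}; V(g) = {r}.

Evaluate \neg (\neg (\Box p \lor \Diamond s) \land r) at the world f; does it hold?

At f: \neg (\Box p \lor \Diamond s) \land r is false, so \neg (\neg (\Box p \lor \Diamond s) \land r) is true.
  At f: \neg (\Box p \lor \Diamond s) is false, r is false, so \neg (\Box p \lor \Diamond s) \land r is false.
    At f: \Box p \lor \Diamond s is true, so \neg (\Box p \lor \Diamond s) is false.
      At f: \Box p is false, \Diamond s is true, so \Box p \lor \Diamond s is true.

Yes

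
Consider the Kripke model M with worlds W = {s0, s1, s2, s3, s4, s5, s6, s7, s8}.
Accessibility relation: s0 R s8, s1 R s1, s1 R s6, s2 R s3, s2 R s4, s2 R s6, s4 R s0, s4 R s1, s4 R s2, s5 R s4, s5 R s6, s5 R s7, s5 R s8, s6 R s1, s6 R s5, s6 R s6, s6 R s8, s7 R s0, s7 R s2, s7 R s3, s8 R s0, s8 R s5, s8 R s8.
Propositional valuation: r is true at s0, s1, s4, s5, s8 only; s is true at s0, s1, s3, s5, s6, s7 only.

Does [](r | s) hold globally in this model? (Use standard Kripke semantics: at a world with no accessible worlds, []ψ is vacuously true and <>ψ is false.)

Recall that []ψ holds at a world iff ψ holds at every accessible world, and <>ψ holds iff ψ holds at some accessible world.
Let φ = [](r | s). Evaluate φ at each world:
  s0 (successors {s8}): φ is true.
  s1 (successors {s1, s6}): φ is true.
  s2 (successors {s3, s4, s6}): φ is true.
  s3 (successors ∅): φ is true.
  s4 (successors {s0, s1, s2}): φ is false.
  s5 (successors {s4, s6, s7, s8}): φ is true.
  s6 (successors {s1, s5, s6, s8}): φ is true.
  s7 (successors {s0, s2, s3}): φ is false.
  s8 (successors {s0, s5, s8}): φ is true.
Detail at s4 (counterexample):
  At s4: [](r | s) requires r | s at every successor {s0, s1, s2}.
    r | s fails at s2, so [](r | s) is false at s4.

No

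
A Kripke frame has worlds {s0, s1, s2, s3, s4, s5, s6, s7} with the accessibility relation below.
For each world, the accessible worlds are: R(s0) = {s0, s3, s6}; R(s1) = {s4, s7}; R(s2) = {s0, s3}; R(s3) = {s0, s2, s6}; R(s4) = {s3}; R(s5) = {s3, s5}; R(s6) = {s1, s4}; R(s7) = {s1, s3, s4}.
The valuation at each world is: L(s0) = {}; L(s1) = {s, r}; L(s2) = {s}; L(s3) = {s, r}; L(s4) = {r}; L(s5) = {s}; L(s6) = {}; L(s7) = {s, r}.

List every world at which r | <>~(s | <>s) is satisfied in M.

s1, s3, s4, s7

Let φ = r | <>~(s | <>s). Evaluate φ at each world:
  s0 (successors {s0, s3, s6}): φ is false.
  s1 (successors {s4, s7}): φ is true.
  s2 (successors {s0, s3}): φ is false.
  s3 (successors {s0, s2, s6}): φ is true.
  s4 (successors {s3}): φ is true.
  s5 (successors {s3, s5}): φ is false.
  s6 (successors {s1, s4}): φ is false.
  s7 (successors {s1, s3, s4}): φ is true.
For instance, at s0:
  At s0: r is false, <>~(s | <>s) is false, so r | <>~(s | <>s) is false.
    At s0: <>~(s | <>s) requires ~(s | <>s) at some successor in {s0, s3, s6}.
      At s0: ~(s | <>s) is false.
      At s3: ~(s | <>s) is false.
      At s6: ~(s | <>s) is false.
    So <>~(s | <>s) is false at s0.
Satisfying worlds: {s1, s3, s4, s7}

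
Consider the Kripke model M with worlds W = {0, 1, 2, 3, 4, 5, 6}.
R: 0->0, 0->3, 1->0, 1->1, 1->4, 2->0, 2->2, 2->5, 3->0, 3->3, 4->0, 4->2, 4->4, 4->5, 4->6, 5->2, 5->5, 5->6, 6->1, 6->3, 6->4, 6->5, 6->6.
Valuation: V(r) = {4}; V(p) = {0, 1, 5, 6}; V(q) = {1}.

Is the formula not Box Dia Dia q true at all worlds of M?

Let φ = not Box Dia Dia q. Evaluate φ at each world:
  0 (successors {0, 3}): φ is true.
  1 (successors {0, 1, 4}): φ is true.
  2 (successors {0, 2, 5}): φ is true.
  3 (successors {0, 3}): φ is true.
  4 (successors {0, 2, 4, 5, 6}): φ is true.
  5 (successors {2, 5, 6}): φ is true.
  6 (successors {1, 3, 4, 5, 6}): φ is true.
For instance, at 5:
  At 5: Box Dia Dia q is false, so not Box Dia Dia q is true.
    At 5: Box Dia Dia q requires Dia Dia q at every successor {2, 5, 6}.
      Dia Dia q fails at 2, so Box Dia Dia q is false at 5.

Yes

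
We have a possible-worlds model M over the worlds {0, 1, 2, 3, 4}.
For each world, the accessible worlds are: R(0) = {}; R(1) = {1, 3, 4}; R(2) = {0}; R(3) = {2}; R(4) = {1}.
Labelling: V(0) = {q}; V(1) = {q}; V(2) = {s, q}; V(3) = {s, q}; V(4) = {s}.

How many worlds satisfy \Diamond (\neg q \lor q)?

4

Let φ = \Diamond (\neg q \lor q). Evaluate φ at each world:
  0 (successors ∅): φ is false.
  1 (successors {1, 3, 4}): φ is true.
  2 (successors {0}): φ is true.
  3 (successors {2}): φ is true.
  4 (successors {1}): φ is true.
For instance, at 2:
  At 2: \Diamond (\neg q \lor q) requires \neg q \lor q at some successor in {0}.
    \neg q \lor q holds at 0, so \Diamond (\neg q \lor q) is true at 2.
Satisfying worlds: {1, 2, 3, 4}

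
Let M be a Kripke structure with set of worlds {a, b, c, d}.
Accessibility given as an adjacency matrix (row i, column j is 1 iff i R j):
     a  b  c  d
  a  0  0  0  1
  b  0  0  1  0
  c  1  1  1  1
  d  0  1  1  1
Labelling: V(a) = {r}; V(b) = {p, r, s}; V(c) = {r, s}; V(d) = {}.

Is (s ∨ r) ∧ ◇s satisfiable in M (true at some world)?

Yes

Let φ = (s ∨ r) ∧ ◇s. Evaluate φ at each world:
  a (successors {d}): φ is false.
  b (successors {c}): φ is true.
  c (successors {a, b, c, d}): φ is true.
  d (successors {b, c, d}): φ is false.
Detail at b (witness):
  At b: s ∨ r is true, ◇s is true, so (s ∨ r) ∧ ◇s is true.
    At b: ◇s requires s at some successor in {c}.
      s holds at c, so ◇s is true at b.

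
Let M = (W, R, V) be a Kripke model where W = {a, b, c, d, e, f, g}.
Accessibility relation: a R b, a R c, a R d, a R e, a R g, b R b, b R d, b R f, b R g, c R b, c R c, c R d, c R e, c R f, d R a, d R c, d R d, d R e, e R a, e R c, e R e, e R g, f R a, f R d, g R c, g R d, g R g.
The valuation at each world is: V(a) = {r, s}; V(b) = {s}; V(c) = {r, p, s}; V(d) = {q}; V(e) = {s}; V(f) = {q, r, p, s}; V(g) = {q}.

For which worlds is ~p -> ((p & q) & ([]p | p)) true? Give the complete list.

Let φ = ~p -> ((p & q) & ([]p | p)). Evaluate φ at each world:
  a (successors {b, c, d, e, g}): φ is false.
  b (successors {b, d, f, g}): φ is false.
  c (successors {b, c, d, e, f}): φ is true.
  d (successors {a, c, d, e}): φ is false.
  e (successors {a, c, e, g}): φ is false.
  f (successors {a, d}): φ is true.
  g (successors {c, d, g}): φ is false.
For instance, at b:
  At b: ~p is true, (p & q) & ([]p | p) is false, so ~p -> ((p & q) & ([]p | p)) is false.
    At b: p & q is false, []p | p is false, so (p & q) & ([]p | p) is false.
      At b: []p is false, p is false, so []p | p is false.
Satisfying worlds: {c, f}

c, f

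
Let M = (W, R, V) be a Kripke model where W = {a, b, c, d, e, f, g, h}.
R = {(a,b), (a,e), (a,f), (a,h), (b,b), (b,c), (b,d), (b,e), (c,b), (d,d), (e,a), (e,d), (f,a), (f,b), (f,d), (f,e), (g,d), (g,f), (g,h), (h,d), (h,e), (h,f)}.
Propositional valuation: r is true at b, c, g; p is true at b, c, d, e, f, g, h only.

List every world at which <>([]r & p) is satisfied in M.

b

Recall that []ψ holds at a world iff ψ holds at every accessible world, and <>ψ holds iff ψ holds at some accessible world.
Let φ = <>([]r & p). Evaluate φ at each world:
  a (successors {b, e, f, h}): φ is false.
  b (successors {b, c, d, e}): φ is true.
  c (successors {b}): φ is false.
  d (successors {d}): φ is false.
  e (successors {a, d}): φ is false.
  f (successors {a, b, d, e}): φ is false.
  g (successors {d, f, h}): φ is false.
  h (successors {d, e, f}): φ is false.
For instance, at d:
  At d: <>([]r & p) requires []r & p at some successor in {d}.
    At d: []r & p is false.
  So <>([]r & p) is false at d.
Satisfying worlds: {b}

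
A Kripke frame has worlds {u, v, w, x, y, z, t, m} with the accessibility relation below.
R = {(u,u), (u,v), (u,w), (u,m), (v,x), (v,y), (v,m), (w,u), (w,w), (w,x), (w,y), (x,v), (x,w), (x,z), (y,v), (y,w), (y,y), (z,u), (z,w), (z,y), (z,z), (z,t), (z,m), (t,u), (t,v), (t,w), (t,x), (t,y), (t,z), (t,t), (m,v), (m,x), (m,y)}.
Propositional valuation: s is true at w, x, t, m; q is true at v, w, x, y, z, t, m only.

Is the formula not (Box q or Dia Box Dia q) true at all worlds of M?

No

Let φ = not (Box q or Dia Box Dia q). Evaluate φ at each world:
  u (successors {u, v, w, m}): φ is false.
  v (successors {x, y, m}): φ is false.
  w (successors {u, w, x, y}): φ is false.
  x (successors {v, w, z}): φ is false.
  y (successors {v, w, y}): φ is false.
  z (successors {u, w, y, z, t, m}): φ is false.
  t (successors {u, v, w, x, y, z, t}): φ is false.
  m (successors {v, x, y}): φ is false.
Detail at u (counterexample):
  At u: Box q or Dia Box Dia q is true, so not (Box q or Dia Box Dia q) is false.
    At u: Box q is false, Dia Box Dia q is true, so Box q or Dia Box Dia q is true.
      At u: Box q requires q at every successor {u, v, w, m}.
        q fails at u, so Box q is false at u.
      At u: Dia Box Dia q requires Box Dia q at some successor in {u, v, w, m}.
        Box Dia q holds at u, so Dia Box Dia q is true at u.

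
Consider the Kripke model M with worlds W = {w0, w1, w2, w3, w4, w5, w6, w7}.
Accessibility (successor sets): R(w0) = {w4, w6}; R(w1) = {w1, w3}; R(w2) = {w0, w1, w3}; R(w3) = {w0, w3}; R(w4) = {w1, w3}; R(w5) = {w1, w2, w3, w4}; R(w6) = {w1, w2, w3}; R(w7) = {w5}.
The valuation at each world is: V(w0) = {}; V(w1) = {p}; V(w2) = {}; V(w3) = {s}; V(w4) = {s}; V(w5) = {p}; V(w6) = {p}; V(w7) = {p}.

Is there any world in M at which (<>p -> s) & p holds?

No

Let φ = (<>p -> s) & p. Evaluate φ at each world:
  w0 (successors {w4, w6}): φ is false.
  w1 (successors {w1, w3}): φ is false.
  w2 (successors {w0, w1, w3}): φ is false.
  w3 (successors {w0, w3}): φ is false.
  w4 (successors {w1, w3}): φ is false.
  w5 (successors {w1, w2, w3, w4}): φ is false.
  w6 (successors {w1, w2, w3}): φ is false.
  w7 (successors {w5}): φ is false.
For instance, at w7:
  At w7: <>p -> s is false, p is true, so (<>p -> s) & p is false.
    At w7: <>p is true, s is false, so <>p -> s is false.
      At w7: <>p requires p at some successor in {w5}.
        p holds at w5, so <>p is true at w7.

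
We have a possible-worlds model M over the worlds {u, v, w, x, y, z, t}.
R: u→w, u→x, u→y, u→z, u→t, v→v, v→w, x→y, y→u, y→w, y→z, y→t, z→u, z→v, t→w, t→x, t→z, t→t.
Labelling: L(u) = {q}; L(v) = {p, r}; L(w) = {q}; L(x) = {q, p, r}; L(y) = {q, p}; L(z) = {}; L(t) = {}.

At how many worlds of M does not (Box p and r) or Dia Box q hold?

6

Let φ = not (Box p and r) or Dia Box q. Evaluate φ at each world:
  u (successors {w, x, y, z, t}): φ is true.
  v (successors {v, w}): φ is true.
  w (successors ∅): φ is true.
  x (successors {y}): φ is false.
  y (successors {u, w, z, t}): φ is true.
  z (successors {u, v}): φ is true.
  t (successors {w, x, z, t}): φ is true.
For instance, at v:
  At v: not (Box p and r) is true, Dia Box q is true, so not (Box p and r) or Dia Box q is true.
    At v: Box p and r is false, so not (Box p and r) is true.
      At v: Box p is false, r is true, so Box p and r is false.
    At v: Dia Box q requires Box q at some successor in {v, w}.
      Box q holds at w, so Dia Box q is true at v.
Satisfying worlds: {u, v, w, y, z, t}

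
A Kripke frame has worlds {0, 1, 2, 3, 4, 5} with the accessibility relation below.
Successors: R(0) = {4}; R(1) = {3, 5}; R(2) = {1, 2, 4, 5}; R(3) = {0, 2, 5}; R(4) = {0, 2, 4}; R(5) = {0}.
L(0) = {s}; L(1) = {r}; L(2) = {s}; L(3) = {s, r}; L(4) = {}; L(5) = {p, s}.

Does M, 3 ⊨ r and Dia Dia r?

At 3: r is true, Dia Dia r is true, so r and Dia Dia r is true.
  At 3: Dia Dia r requires Dia r at some successor in {0, 2, 5}.
    Dia r holds at 2, so Dia Dia r is true at 3.
      At 2: Dia r requires r at some successor in {1, 2, 4, 5}.
        r holds at 1, so Dia r is true at 2.

Yes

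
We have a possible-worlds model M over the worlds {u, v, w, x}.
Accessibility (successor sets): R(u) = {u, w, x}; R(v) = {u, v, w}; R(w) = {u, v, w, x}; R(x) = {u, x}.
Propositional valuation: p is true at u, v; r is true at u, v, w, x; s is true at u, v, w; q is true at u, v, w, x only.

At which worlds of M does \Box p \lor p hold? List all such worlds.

u, v

Let φ = \Box p \lor p. Evaluate φ at each world:
  u (successors {u, w, x}): φ is true.
  v (successors {u, v, w}): φ is true.
  w (successors {u, v, w, x}): φ is false.
  x (successors {u, x}): φ is false.
For instance, at w:
  At w: \Box p is false, p is false, so \Box p \lor p is false.
    At w: \Box p requires p at every successor {u, v, w, x}.
      p fails at w, so \Box p is false at w.
Satisfying worlds: {u, v}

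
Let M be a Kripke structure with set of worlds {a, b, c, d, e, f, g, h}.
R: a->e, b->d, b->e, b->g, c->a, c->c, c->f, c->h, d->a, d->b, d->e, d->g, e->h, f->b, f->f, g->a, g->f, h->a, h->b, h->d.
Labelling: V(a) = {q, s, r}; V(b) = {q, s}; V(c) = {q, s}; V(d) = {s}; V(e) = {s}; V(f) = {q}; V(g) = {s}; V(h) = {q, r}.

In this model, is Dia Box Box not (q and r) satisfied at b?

Yes

At b: Dia Box Box not (q and r) requires Box Box not (q and r) at some successor in {d, e, g}.
  Box Box not (q and r) holds at g, so Dia Box Box not (q and r) is true at b.
    At g: Box Box not (q and r) requires Box not (q and r) at every successor {a, f}.
      At a: Box not (q and r) is true.
      At f: Box not (q and r) is true.
    So Box Box not (q and r) is true at g.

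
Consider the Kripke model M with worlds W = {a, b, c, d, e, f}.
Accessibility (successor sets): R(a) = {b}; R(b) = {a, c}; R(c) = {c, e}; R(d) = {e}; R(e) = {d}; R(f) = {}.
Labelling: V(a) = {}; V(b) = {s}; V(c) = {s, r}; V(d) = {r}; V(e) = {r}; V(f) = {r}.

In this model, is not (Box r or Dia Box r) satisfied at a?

Yes

Recall that Box ψ holds at a world iff ψ holds at every accessible world, and Dia ψ holds iff ψ holds at some accessible world.
At a: Box r or Dia Box r is false, so not (Box r or Dia Box r) is true.
  At a: Box r is false, Dia Box r is false, so Box r or Dia Box r is false.
    At a: Box r requires r at every successor {b}.
      r fails at b, so Box r is false at a.
    At a: Dia Box r requires Box r at some successor in {b}.
      At b: Box r is false.
    So Dia Box r is false at a.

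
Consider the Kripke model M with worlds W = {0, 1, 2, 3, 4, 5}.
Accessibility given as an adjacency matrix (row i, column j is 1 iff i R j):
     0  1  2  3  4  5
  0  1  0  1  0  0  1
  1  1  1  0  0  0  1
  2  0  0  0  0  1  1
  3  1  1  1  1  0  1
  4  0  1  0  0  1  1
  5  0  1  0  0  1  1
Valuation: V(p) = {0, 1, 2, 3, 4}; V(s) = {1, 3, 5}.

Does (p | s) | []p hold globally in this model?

Yes

Let φ = (p | s) | []p. Evaluate φ at each world:
  0 (successors {0, 2, 5}): φ is true.
  1 (successors {0, 1, 5}): φ is true.
  2 (successors {4, 5}): φ is true.
  3 (successors {0, 1, 2, 3, 5}): φ is true.
  4 (successors {1, 4, 5}): φ is true.
  5 (successors {1, 4, 5}): φ is true.
For instance, at 5:
  At 5: p | s is true, []p is false, so (p | s) | []p is true.
    At 5: []p requires p at every successor {1, 4, 5}.
      p fails at 5, so []p is false at 5.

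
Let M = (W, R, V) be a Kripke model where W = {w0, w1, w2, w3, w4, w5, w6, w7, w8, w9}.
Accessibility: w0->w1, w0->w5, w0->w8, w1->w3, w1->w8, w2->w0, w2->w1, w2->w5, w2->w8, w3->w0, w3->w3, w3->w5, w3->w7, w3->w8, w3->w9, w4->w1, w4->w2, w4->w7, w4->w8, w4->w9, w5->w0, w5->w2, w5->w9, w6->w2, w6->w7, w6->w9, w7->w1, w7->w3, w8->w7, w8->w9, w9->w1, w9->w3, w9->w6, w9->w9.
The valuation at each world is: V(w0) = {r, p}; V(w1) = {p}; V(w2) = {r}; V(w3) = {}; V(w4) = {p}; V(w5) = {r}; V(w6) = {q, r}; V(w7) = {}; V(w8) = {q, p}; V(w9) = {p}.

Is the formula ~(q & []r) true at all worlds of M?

Let φ = ~(q & []r). Evaluate φ at each world:
  w0 (successors {w1, w5, w8}): φ is true.
  w1 (successors {w3, w8}): φ is true.
  w2 (successors {w0, w1, w5, w8}): φ is true.
  w3 (successors {w0, w3, w5, w7, w8, w9}): φ is true.
  w4 (successors {w1, w2, w7, w8, w9}): φ is true.
  w5 (successors {w0, w2, w9}): φ is true.
  w6 (successors {w2, w7, w9}): φ is true.
  w7 (successors {w1, w3}): φ is true.
  w8 (successors {w7, w9}): φ is true.
  w9 (successors {w1, w3, w6, w9}): φ is true.
For instance, at w5:
  At w5: q & []r is false, so ~(q & []r) is true.
    At w5: q is false, []r is false, so q & []r is false.
      At w5: []r requires r at every successor {w0, w2, w9}.
        r fails at w9, so []r is false at w5.

Yes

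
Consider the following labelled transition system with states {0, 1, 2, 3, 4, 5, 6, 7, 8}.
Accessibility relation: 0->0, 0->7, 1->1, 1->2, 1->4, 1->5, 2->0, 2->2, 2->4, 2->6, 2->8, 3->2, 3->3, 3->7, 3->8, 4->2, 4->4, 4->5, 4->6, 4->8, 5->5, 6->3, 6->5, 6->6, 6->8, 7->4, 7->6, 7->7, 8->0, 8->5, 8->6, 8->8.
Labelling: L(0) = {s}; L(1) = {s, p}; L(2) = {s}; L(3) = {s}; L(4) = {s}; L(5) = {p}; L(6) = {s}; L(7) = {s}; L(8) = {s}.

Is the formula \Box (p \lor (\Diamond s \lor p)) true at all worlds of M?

Let φ = \Box (p \lor (\Diamond s \lor p)). Evaluate φ at each world:
  0 (successors {0, 7}): φ is true.
  1 (successors {1, 2, 4, 5}): φ is true.
  2 (successors {0, 2, 4, 6, 8}): φ is true.
  3 (successors {2, 3, 7, 8}): φ is true.
  4 (successors {2, 4, 5, 6, 8}): φ is true.
  5 (successors {5}): φ is true.
  6 (successors {3, 5, 6, 8}): φ is true.
  7 (successors {4, 6, 7}): φ is true.
  8 (successors {0, 5, 6, 8}): φ is true.
For instance, at 6:
  At 6: \Box (p \lor (\Diamond s \lor p)) requires p \lor (\Diamond s \lor p) at every successor {3, 5, 6, 8}.
    At 3: p \lor (\Diamond s \lor p) is true.
    At 5: p \lor (\Diamond s \lor p) is true.
    At 6: p \lor (\Diamond s \lor p) is true.
    At 8: p \lor (\Diamond s \lor p) is true.
  So \Box (p \lor (\Diamond s \lor p)) is true at 6.

Yes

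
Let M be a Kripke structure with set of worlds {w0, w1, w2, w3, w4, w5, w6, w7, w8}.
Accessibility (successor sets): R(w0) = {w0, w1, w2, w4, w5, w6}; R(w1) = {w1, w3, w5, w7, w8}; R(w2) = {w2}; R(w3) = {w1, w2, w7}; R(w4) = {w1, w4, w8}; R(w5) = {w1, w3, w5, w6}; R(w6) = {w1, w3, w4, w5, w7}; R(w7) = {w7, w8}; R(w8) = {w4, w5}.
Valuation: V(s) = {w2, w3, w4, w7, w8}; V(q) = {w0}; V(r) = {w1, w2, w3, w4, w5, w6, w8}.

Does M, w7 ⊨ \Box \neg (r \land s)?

At w7: \Box \neg (r \land s) requires \neg (r \land s) at every successor {w7, w8}.
  \neg (r \land s) fails at w8, so \Box \neg (r \land s) is false at w7.

No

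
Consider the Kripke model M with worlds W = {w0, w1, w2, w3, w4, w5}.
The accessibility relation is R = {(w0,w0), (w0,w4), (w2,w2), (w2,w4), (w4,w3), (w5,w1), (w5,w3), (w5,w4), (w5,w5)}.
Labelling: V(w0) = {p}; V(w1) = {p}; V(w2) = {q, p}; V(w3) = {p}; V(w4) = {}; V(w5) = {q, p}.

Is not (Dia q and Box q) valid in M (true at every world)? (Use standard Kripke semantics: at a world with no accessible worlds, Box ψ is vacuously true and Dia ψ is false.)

Let φ = not (Dia q and Box q). Evaluate φ at each world:
  w0 (successors {w0, w4}): φ is true.
  w1 (successors ∅): φ is true.
  w2 (successors {w2, w4}): φ is true.
  w3 (successors ∅): φ is true.
  w4 (successors {w3}): φ is true.
  w5 (successors {w1, w3, w4, w5}): φ is true.
For instance, at w5:
  At w5: Dia q and Box q is false, so not (Dia q and Box q) is true.
    At w5: Dia q is true, Box q is false, so Dia q and Box q is false.
      At w5: Dia q requires q at some successor in {w1, w3, w4, w5}.
        q holds at w5, so Dia q is true at w5.
      At w5: Box q requires q at every successor {w1, w3, w4, w5}.
        q fails at w1, so Box q is false at w5.

Yes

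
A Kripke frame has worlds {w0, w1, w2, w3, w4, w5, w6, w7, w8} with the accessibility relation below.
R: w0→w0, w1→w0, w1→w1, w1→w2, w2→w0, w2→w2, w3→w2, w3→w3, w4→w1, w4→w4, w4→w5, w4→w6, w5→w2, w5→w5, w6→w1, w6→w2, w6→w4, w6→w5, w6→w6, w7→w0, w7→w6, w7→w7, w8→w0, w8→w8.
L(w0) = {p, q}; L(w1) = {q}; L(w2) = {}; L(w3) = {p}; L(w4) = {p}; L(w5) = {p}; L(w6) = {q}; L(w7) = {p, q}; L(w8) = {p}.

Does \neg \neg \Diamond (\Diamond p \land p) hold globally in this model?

Let φ = \neg \neg \Diamond (\Diamond p \land p). Evaluate φ at each world:
  w0 (successors {w0}): φ is true.
  w1 (successors {w0, w1, w2}): φ is true.
  w2 (successors {w0, w2}): φ is true.
  w3 (successors {w2, w3}): φ is true.
  w4 (successors {w1, w4, w5, w6}): φ is true.
  w5 (successors {w2, w5}): φ is true.
  w6 (successors {w1, w2, w4, w5, w6}): φ is true.
  w7 (successors {w0, w6, w7}): φ is true.
  w8 (successors {w0, w8}): φ is true.
For instance, at w3:
  At w3: \neg \Diamond (\Diamond p \land p) is false, so \neg \neg \Diamond (\Diamond p \land p) is true.
    At w3: \Diamond (\Diamond p \land p) is true, so \neg \Diamond (\Diamond p \land p) is false.
      At w3: \Diamond (\Diamond p \land p) requires \Diamond p \land p at some successor in {w2, w3}.
        \Diamond p \land p holds at w3, so \Diamond (\Diamond p \land p) is true at w3.

Yes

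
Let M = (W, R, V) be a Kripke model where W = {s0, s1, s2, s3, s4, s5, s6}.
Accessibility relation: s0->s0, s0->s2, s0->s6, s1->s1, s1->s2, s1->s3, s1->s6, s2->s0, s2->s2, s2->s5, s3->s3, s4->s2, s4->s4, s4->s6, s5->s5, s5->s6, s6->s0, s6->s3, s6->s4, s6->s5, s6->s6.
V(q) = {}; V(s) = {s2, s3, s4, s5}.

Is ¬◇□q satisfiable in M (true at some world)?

Yes

Let φ = ¬◇□q. Evaluate φ at each world:
  s0 (successors {s0, s2, s6}): φ is true.
  s1 (successors {s1, s2, s3, s6}): φ is true.
  s2 (successors {s0, s2, s5}): φ is true.
  s3 (successors {s3}): φ is true.
  s4 (successors {s2, s4, s6}): φ is true.
  s5 (successors {s5, s6}): φ is true.
  s6 (successors {s0, s3, s4, s5, s6}): φ is true.
Detail at s0 (witness):
  At s0: ◇□q is false, so ¬◇□q is true.
    At s0: ◇□q requires □q at some successor in {s0, s2, s6}.
      At s0: □q is false.
      At s2: □q is false.
      At s6: □q is false.
    So ◇□q is false at s0.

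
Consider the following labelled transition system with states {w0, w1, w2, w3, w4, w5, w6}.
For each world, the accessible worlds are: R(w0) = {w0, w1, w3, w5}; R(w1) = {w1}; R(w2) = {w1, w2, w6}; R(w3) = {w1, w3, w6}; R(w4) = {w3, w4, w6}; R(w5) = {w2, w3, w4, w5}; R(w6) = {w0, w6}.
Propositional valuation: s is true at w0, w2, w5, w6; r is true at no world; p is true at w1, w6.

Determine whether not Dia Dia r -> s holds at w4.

No

At w4: not Dia Dia r is true, s is false, so not Dia Dia r -> s is false.
  At w4: Dia Dia r is false, so not Dia Dia r is true.
    At w4: Dia Dia r requires Dia r at some successor in {w3, w4, w6}.
      At w3: Dia r is false.
      At w4: Dia r is false.
      At w6: Dia r is false.
    So Dia Dia r is false at w4.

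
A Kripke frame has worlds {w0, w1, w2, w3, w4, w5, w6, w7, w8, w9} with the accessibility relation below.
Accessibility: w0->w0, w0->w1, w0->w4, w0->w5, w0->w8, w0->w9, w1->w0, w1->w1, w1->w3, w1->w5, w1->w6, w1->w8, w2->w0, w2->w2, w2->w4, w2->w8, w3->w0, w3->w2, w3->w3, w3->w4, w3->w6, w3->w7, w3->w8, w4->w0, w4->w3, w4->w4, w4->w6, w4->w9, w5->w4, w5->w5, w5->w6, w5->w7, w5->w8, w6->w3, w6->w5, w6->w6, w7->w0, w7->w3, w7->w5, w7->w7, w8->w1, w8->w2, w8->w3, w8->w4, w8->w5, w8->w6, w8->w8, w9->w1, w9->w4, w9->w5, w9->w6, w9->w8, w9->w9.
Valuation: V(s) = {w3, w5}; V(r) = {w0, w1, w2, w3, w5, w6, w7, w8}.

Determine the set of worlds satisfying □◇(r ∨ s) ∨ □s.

Let φ = □◇(r ∨ s) ∨ □s. Evaluate φ at each world:
  w0 (successors {w0, w1, w4, w5, w8, w9}): φ is true.
  w1 (successors {w0, w1, w3, w5, w6, w8}): φ is true.
  w2 (successors {w0, w2, w4, w8}): φ is true.
  w3 (successors {w0, w2, w3, w4, w6, w7, w8}): φ is true.
  w4 (successors {w0, w3, w4, w6, w9}): φ is true.
  w5 (successors {w4, w5, w6, w7, w8}): φ is true.
  w6 (successors {w3, w5, w6}): φ is true.
  w7 (successors {w0, w3, w5, w7}): φ is true.
  w8 (successors {w1, w2, w3, w4, w5, w6, w8}): φ is true.
  w9 (successors {w1, w4, w5, w6, w8, w9}): φ is true.
For instance, at w2:
  At w2: □◇(r ∨ s) is true, □s is false, so □◇(r ∨ s) ∨ □s is true.
    At w2: □◇(r ∨ s) requires ◇(r ∨ s) at every successor {w0, w2, w4, w8}.
      At w0: ◇(r ∨ s) is true.
      At w2: ◇(r ∨ s) is true.
      At w4: ◇(r ∨ s) is true.
      At w8: ◇(r ∨ s) is true.
    So □◇(r ∨ s) is true at w2.
    At w2: □s requires s at every successor {w0, w2, w4, w8}.
      s fails at w0, so □s is false at w2.
Satisfying worlds: {w0, w1, w2, w3, w4, w5, w6, w7, w8, w9}

w0, w1, w2, w3, w4, w5, w6, w7, w8, w9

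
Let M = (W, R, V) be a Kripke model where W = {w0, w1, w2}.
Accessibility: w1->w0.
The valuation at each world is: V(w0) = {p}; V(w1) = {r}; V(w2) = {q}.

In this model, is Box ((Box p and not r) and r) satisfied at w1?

Recall that Box ψ holds at a world iff ψ holds at every accessible world, and Dia ψ holds iff ψ holds at some accessible world.
At w1: Box ((Box p and not r) and r) requires (Box p and not r) and r at every successor {w0}.
  (Box p and not r) and r fails at w0, so Box ((Box p and not r) and r) is false at w1.
    At w0: Box p and not r is true, r is false, so (Box p and not r) and r is false.
      At w0: Box p is true, not r is true, so Box p and not r is true.

No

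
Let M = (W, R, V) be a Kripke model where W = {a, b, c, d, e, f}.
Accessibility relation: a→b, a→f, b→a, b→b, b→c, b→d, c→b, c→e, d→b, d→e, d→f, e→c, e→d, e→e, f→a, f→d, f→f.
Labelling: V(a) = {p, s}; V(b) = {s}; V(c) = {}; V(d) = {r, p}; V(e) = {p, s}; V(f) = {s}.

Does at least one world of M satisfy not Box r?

Yes

Let φ = not Box r. Evaluate φ at each world:
  a (successors {b, f}): φ is true.
  b (successors {a, b, c, d}): φ is true.
  c (successors {b, e}): φ is true.
  d (successors {b, e, f}): φ is true.
  e (successors {c, d, e}): φ is true.
  f (successors {a, d, f}): φ is true.
Detail at a (witness):
  At a: Box r is false, so not Box r is true.
    At a: Box r requires r at every successor {b, f}.
      r fails at b, so Box r is false at a.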